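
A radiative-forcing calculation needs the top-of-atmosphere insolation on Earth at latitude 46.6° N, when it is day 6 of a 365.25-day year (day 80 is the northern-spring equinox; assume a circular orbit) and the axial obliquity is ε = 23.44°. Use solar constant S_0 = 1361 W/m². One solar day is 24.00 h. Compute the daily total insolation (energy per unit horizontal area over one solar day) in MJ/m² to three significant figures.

9.83 MJ/m²

Solar longitude: L_s = 360° × (6 − 80)/365.25 = -72.936°, i.e. -72.936° + 360° = 287.064°.
sin δ = sin 23.44° × sin 287.064° = -0.38028, so δ = -22.351°.
cos h₀ = −tan(+46.6°) tan(-22.351°) = 0.4348, h₀ = 1.1210 rad.
Bracket: h₀ sin ϕ sin δ + cos ϕ cos δ sin h₀ = 1.1210×0.72657×-0.38028 + 0.68709×0.92487×0.90053 = -0.309732 + 0.572259 = 0.262527.
Q̄ = (S_0/π) × [bracket] = (1361/π) × 0.262527 = 113.73 W/m².
Daily total = Q̄ × 24.00 h × 3600 s/h = 113.73 × 24.00 × 3600 / 10⁶ = 9.826 MJ/m².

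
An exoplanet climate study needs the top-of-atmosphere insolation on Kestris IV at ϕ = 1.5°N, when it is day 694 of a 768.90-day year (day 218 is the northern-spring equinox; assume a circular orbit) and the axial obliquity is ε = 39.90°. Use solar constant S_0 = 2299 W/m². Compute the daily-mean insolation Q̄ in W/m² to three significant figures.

Q̄ ≈ 645 W/m²

Solar longitude: L_s = 360° × (694 − 218)/768.90 = 222.864°.
sin δ = sin 39.90° × sin 222.864° = -0.43635, so δ = -25.871°.
cos h₀ = −tan(+1.5°) tan(-25.871°) = 0.0127, h₀ = 1.5581 rad.
Bracket: h₀ sin ϕ sin δ + cos ϕ cos δ sin h₀ = 1.5581×0.02618×-0.43635 + 0.99966×0.89978×0.99992 = -0.017799 + 0.899402 = 0.881603.
Q̄ = (S_0/π) × [bracket] = (2299/π) × 0.881603 = 645.2 W/m².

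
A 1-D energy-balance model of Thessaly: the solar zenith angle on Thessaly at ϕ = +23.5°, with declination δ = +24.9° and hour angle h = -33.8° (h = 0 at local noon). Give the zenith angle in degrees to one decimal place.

cos θ_z = sin ϕ sin δ + cos ϕ cos δ cos h = 0.167888 + 0.691224 = 0.859112.
θ_z = arccos(0.859112) = 30.8°.

θ_z = 30.8°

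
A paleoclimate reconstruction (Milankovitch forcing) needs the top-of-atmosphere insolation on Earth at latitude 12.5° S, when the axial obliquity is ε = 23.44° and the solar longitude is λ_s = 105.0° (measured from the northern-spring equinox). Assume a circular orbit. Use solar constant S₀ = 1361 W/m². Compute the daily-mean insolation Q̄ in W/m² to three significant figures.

Solar declination: sin δ = sin ε · sin λ_s = sin 23.44° × sin 105.0° = 0.38423, so δ = +22.596°.
cos H₀ = −tan(-12.5°) tan(+22.596°) = 0.0923, H₀ = 1.4784 rad.
Bracket: H₀ sin φ sin δ + cos φ cos δ sin H₀ = 1.4784×-0.21644×0.38423 + 0.97630×0.92324×0.99573 = -0.122948 + 0.897510 = 0.774562.
Q̄ = (S₀/π) × [bracket] = (1361/π) × 0.774562 = 335.6 W/m².

Q̄ ≈ 336 W/m²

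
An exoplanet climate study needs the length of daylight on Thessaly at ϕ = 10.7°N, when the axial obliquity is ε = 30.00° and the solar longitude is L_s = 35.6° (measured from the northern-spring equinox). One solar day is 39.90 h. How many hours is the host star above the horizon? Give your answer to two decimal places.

20.68 h

Solar declination: sin δ = sin ε · sin L_s = sin 30.00° × sin 35.6° = 0.29106, so δ = +16.922°.
cos h₀ = −tan ϕ · tan δ = −tan(+10.7°) × tan(+16.922°) = -0.0575, so h₀ = 1.6283 rad = 93.30°.
Daylight = 2h₀/(2π) × 39.90 h = (1.6283/π) × 39.90 = 20.68 h.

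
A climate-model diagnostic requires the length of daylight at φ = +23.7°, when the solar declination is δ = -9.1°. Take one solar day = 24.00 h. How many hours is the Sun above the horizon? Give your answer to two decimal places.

cos H₀ = −tan φ · tan δ = −tan(+23.7°) × tan(-9.100°) = 0.0703, so H₀ = 1.5004 rad = 85.97°.
Daylight = 2H₀/(2π) × 24.00 h = (1.5004/π) × 24.00 = 11.46 h.

11.46 h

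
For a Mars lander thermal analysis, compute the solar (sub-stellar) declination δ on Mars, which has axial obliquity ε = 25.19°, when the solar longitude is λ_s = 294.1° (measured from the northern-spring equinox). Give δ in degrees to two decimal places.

δ = -22.86°

sin δ = sin ε · sin λ_s = sin 25.19° × sin 294.1° = -0.388522.
δ = arcsin(-0.388522) = -22.86°.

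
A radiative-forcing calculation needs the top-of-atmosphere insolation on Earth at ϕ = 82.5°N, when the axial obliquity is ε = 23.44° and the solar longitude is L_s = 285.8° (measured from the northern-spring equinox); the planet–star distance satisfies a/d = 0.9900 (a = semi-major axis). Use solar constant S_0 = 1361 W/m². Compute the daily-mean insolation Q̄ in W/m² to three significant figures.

Q̄ ≈ 0.00 W/m²

Solar declination: sin δ = sin ε · sin L_s = sin 23.44° × sin 285.8° = -0.38276, so δ = -22.505°.
cos h₀ = −tan(+82.5°) tan(-22.505°) = 3.1470 ≥ 1 ⇒ polar night, h₀ = 0 and Q̄ = 0.
Inverse-square distance factor (a/d)² = 0.9900² = 0.980100.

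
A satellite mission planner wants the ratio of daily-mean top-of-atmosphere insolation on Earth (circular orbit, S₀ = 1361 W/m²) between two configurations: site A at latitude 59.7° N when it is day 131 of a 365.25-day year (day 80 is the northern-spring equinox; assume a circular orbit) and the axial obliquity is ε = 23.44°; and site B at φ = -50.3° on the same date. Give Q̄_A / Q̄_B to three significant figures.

— Configuration A (φ=+59.7°):
Solar longitude: λ_s = 360° × (131 − 80)/365.25 = 50.267°.
sin δ = sin 23.44° × sin 50.267° = 0.30591, so δ = +17.813°.
cos H₀ = −tan(+59.7°) tan(+17.813°) = -0.5499, H₀ = 2.1530 rad.
Bracket: H₀ sin φ sin δ + cos φ cos δ sin H₀ = 2.1530×0.86340×0.30591 + 0.50453×0.95206×0.83525 = 0.568656 + 0.401206 = 0.969862.
Q̄ = (S₀/π) × [bracket] = (1361/π) × 0.969862 = 420.16 W/m².
— Configuration B (φ=-50.3°):
cos H₀ = −tan(-50.3°) tan(+17.813°) = 0.3870, H₀ = 1.1734 rad.
Bracket: H₀ sin φ sin δ + cos φ cos δ sin H₀ = 1.1734×-0.76940×0.30591 + 0.63877×0.95206×0.92207 = -0.276180 + 0.560754 = 0.284574.
Q̄ = (S₀/π) × [bracket] = (1361/π) × 0.284574 = 123.28 W/m².
Ratio Q̄_A / Q̄_B = 420.16 / 123.28 = 3.408.

Q̄_A / Q̄_B ≈ 3.41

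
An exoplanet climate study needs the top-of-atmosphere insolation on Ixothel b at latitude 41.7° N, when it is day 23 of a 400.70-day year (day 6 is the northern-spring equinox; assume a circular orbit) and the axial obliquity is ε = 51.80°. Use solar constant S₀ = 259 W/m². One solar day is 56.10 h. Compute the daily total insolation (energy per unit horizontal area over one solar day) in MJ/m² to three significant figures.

16.0 MJ/m²

Solar longitude: λ_s = 360° × (23 − 6)/400.70 = 15.273°.
sin δ = sin 51.80° × sin 15.273° = 0.20701, so δ = +11.947°.
cos H₀ = −tan(+41.7°) tan(+11.947°) = -0.1885, H₀ = 1.7605 rad.
Bracket: H₀ sin φ sin δ + cos φ cos δ sin H₀ = 1.7605×0.66523×0.20701 + 0.74664×0.97834×0.98207 = 0.242437 + 0.717370 = 0.959807.
Q̄ = (S₀/π) × [bracket] = (259/π) × 0.959807 = 79.129 W/m².
Daily total = Q̄ × 56.10 h × 3600 s/h = 79.129 × 56.10 × 3600 / 10⁶ = 15.98 MJ/m².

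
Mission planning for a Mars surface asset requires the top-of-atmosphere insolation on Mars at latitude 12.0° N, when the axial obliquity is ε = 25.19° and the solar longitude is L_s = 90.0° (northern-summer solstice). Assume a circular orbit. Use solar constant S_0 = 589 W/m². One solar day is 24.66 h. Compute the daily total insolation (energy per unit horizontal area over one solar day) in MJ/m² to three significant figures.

Solar declination: sin δ = sin ε · sin L_s = sin 25.19° × sin 90.0° = 0.42562, so δ = +25.190°.
cos h₀ = −tan(+12.0°) tan(+25.190°) = -0.1000, h₀ = 1.6709 rad.
Bracket: h₀ sin ϕ sin δ + cos ϕ cos δ sin h₀ = 1.6709×0.20791×0.42562 + 0.97815×0.90490×0.99499 = 0.147859 + 0.880693 = 1.028552.
Q̄ = (S_0/π) × [bracket] = (589/π) × 1.028552 = 192.84 W/m².
Daily total = Q̄ × 24.66 h × 3600 s/h = 192.84 × 24.66 × 3600 / 10⁶ = 17.12 MJ/m².

17.1 MJ/m²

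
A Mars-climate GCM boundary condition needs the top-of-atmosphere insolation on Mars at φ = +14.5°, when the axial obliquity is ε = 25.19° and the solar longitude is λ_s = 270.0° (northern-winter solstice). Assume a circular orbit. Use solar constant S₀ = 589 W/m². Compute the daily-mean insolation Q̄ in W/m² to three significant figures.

Q̄ ≈ 134 W/m²

Solar declination: sin δ = sin ε · sin λ_s = sin 25.19° × sin 270.0° = -0.42562, so δ = -25.190°.
cos H₀ = −tan(+14.5°) tan(-25.190°) = 0.1216, H₀ = 1.4489 rad.
Bracket: H₀ sin φ sin δ + cos φ cos δ sin H₀ = 1.4489×0.25038×-0.42562 + 0.96815×0.90490×0.99257 = -0.154405 + 0.869570 = 0.715165.
Q̄ = (S₀/π) × [bracket] = (589/π) × 0.715165 = 134.1 W/m².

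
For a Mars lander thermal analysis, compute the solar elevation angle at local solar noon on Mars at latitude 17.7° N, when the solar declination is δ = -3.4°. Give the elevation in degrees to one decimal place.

At local noon the hour angle is zero, so the zenith angle equals |ϕ − δ| = |+17.7° − (-3.400°)| = 21.100°.
Elevation = 90° − 21.100° = 68.9°.

68.9°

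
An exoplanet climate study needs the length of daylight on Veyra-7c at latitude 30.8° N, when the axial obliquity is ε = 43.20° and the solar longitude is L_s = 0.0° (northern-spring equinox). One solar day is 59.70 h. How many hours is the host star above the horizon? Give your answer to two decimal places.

Solar declination: sin δ = sin ε · sin L_s = sin 43.20° × sin 0.0° = 0.00000, so δ = +0.000°.
cos h₀ = −tan ϕ · tan δ = −tan(+30.8°) × tan(+0.000°) = -0.0000, so h₀ = 1.5708 rad = 90.00°.
Daylight = 2h₀/(2π) × 59.70 h = (1.5708/π) × 59.70 = 29.85 h.

29.85 h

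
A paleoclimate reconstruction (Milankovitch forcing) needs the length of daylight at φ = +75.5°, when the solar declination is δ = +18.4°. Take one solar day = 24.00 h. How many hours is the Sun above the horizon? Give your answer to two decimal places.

Sunrise equation: cos H₀ = −tan φ · tan δ = -1.2863 ≤ −1, so the Sun never sets (polar day) and H₀ = π.
Daylight = 2H₀/(2π) × 24.00 h = (3.1416/π) × 24.00 = 24.00 h.

24.00 h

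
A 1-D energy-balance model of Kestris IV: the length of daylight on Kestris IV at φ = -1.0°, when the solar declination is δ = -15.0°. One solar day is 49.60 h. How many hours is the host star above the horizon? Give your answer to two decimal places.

cos H₀ = −tan φ · tan δ = −tan(-1.0°) × tan(-15.000°) = -0.0047, so H₀ = 1.5755 rad = 90.27°.
Daylight = 2H₀/(2π) × 49.60 h = (1.5755/π) × 49.60 = 24.87 h.

24.87 h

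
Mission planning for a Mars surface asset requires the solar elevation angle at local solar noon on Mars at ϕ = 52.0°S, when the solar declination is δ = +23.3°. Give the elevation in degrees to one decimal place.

At local noon the hour angle is zero, so the zenith angle equals |ϕ − δ| = |-52.0° − (+23.300°)| = 75.300°.
Elevation = 90° − 75.300° = 14.7°.

14.7°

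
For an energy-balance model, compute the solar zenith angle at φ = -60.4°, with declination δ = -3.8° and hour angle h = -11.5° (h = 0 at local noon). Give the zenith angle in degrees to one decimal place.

cos θ_z = sin φ sin δ + cos φ cos δ cos h = 0.057625 + 0.482962 = 0.540587.
θ_z = arccos(0.540587) = 57.3°.

θ_z = 57.3°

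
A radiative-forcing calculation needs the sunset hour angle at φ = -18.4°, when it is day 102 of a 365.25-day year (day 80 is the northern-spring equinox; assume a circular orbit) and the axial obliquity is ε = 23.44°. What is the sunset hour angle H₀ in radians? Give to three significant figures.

Solar longitude: λ_s = 360° × (102 − 80)/365.25 = 21.684°.
sin δ = sin 23.44° × sin 21.684° = 0.14698, so δ = +8.452°.
cos H₀ = −tan φ · tan δ = −tan(-18.4°) × tan(+8.452°) = 0.0494, so H₀ = 1.5213 rad = 87.17°.

H₀ = 1.52 rad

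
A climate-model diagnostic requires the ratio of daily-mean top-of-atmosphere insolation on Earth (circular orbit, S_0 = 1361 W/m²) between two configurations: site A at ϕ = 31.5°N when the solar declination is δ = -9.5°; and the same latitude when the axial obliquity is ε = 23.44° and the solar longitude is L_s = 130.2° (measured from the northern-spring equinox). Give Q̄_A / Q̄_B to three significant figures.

— Configuration A (ϕ=+31.5°):
cos h₀ = −tan(+31.5°) tan(-9.500°) = 0.1025, h₀ = 1.4681 rad.
Bracket: h₀ sin ϕ sin δ + cos ϕ cos δ sin h₀ = 1.4681×0.52250×-0.16505 + 0.85264×0.98629×0.99473 = -0.126607 + 0.836518 = 0.709911.
Q̄ = (S_0/π) × [bracket] = (1361/π) × 0.709911 = 307.55 W/m².
— Configuration B (ϕ=+31.5°):
Solar declination: sin δ = sin ε · sin L_s = sin 23.44° × sin 130.2° = 0.30383, so δ = +17.688°.
cos h₀ = −tan(+31.5°) tan(+17.688°) = -0.1954, h₀ = 1.7675 rad.
Bracket: h₀ sin ϕ sin δ + cos ϕ cos δ sin h₀ = 1.7675×0.52250×0.30383 + 0.85264×0.95273×0.98072 = 0.280593 + 0.796674 = 1.077267.
Q̄ = (S_0/π) × [bracket] = (1361/π) × 1.077267 = 466.69 W/m².
Ratio Q̄_A / Q̄_B = 307.55 / 466.69 = 0.6590.

Q̄_A / Q̄_B ≈ 0.659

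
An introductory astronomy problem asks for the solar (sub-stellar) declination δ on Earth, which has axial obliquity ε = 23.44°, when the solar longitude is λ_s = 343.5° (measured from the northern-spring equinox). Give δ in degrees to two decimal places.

δ = -6.49°

sin δ = sin ε · sin λ_s = sin 23.44° × sin 343.5° = -0.112978.
δ = arcsin(-0.112978) = -6.49°.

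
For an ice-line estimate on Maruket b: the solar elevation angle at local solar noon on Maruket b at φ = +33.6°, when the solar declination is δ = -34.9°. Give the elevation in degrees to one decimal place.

21.5°

At local noon the hour angle is zero, so the zenith angle equals |φ − δ| = |+33.6° − (-34.900°)| = 68.500°.
Elevation = 90° − 68.500° = 21.5°.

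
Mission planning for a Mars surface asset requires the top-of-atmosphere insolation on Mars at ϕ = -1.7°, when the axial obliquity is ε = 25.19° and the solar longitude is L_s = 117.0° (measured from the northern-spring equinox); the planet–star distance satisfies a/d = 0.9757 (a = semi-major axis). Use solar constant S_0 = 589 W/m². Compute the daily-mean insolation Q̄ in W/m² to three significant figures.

Q̄ ≈ 162 W/m²

Solar declination: sin δ = sin ε · sin L_s = sin 25.19° × sin 117.0° = 0.37923, so δ = +22.286°.
cos h₀ = −tan(-1.7°) tan(+22.286°) = 0.0122, h₀ = 1.5586 rad.
Bracket: h₀ sin ϕ sin δ + cos ϕ cos δ sin h₀ = 1.5586×-0.02967×0.37923 + 0.99956×0.92530×0.99993 = -0.017537 + 0.924828 = 0.907291.
Inverse-square distance factor (a/d)² = 0.9757² = 0.951990.
Q̄ = (S_0/π) × 0.951990 × [bracket] = (589/π) × 0.951990 × 0.907291 = 161.9 W/m².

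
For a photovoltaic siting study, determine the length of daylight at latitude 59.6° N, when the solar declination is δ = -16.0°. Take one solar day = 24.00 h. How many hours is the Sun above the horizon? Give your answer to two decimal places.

cos H₀ = −tan φ · tan δ = −tan(+59.6°) × tan(-16.000°) = 0.4887, so H₀ = 1.0601 rad = 60.74°.
Daylight = 2H₀/(2π) × 24.00 h = (1.0601/π) × 24.00 = 8.10 h.

8.10 h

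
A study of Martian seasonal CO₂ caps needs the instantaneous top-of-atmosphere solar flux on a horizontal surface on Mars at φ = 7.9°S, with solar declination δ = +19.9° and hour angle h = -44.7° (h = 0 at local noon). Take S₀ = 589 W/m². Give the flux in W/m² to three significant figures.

362 W/m²

cos θ_z = sin φ sin δ + cos φ cos δ cos h = -0.046783 + 0.662013 = 0.615230.
Flux = S₀ · cos θ_z = 589 × 0.615230 = 362.4 W/m².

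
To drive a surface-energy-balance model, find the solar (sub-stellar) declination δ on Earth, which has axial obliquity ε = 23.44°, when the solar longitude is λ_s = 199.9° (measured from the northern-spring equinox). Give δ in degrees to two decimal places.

sin δ = sin ε · sin λ_s = sin 23.44° × sin 199.9° = -0.135399.
δ = arcsin(-0.135399) = -7.78°.

δ = -7.78°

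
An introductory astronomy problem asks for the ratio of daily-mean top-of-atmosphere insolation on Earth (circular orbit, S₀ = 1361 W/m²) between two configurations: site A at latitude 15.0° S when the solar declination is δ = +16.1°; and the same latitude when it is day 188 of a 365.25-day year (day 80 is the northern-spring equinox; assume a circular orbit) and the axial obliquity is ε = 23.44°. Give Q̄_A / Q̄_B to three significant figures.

Q̄_A / Q̄_B ≈ 1.10

— Configuration A (φ=-15.0°):
cos H₀ = −tan(-15.0°) tan(+16.100°) = 0.0773, H₀ = 1.4934 rad.
Bracket: H₀ sin φ sin δ + cos φ cos δ sin H₀ = 1.4934×-0.25882×0.27731 + 0.96593×0.96078×0.99700 = -0.107186 + 0.925262 = 0.818076.
Q̄ = (S₀/π) × [bracket] = (1361/π) × 0.818076 = 354.41 W/m².
— Configuration B (φ=-15.0°):
Solar longitude: λ_s = 360° × (188 − 80)/365.25 = 106.448°.
sin δ = sin 23.44° × sin 106.448° = 0.38151, so δ = +22.427°.
cos H₀ = −tan(-15.0°) tan(+22.427°) = 0.1106, H₀ = 1.4600 rad.
Bracket: H₀ sin φ sin δ + cos φ cos δ sin H₀ = 1.4600×-0.25882×0.38151 + 0.96593×0.92436×0.99387 = -0.144164 + 0.887394 = 0.743230.
Q̄ = (S₀/π) × [bracket] = (1361/π) × 0.743230 = 321.98 W/m².
Ratio Q̄_A / Q̄_B = 354.41 / 321.98 = 1.101.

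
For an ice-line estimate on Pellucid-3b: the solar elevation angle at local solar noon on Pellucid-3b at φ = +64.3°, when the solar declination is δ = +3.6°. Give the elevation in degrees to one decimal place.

At local noon the hour angle is zero, so the zenith angle equals |φ − δ| = |+64.3° − (+3.600°)| = 60.700°.
Elevation = 90° − 60.700° = 29.3°.

29.3°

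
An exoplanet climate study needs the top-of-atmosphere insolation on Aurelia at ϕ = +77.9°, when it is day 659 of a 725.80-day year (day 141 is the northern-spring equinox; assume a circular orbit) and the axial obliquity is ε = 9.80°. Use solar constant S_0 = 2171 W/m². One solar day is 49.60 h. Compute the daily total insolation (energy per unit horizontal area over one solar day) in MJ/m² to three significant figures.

2.44 MJ/m²

Solar longitude: L_s = 360° × (659 − 141)/725.80 = 256.930°.
sin δ = sin 9.80° × sin 256.930° = -0.16580, so δ = -9.544°.
cos h₀ = −tan(+77.9°) tan(-9.544°) = 0.7842, h₀ = 0.6693 rad.
Bracket: h₀ sin ϕ sin δ + cos ϕ cos δ sin h₀ = 0.6693×0.97778×-0.16580 + 0.20962×0.98616×0.62045 = -0.108504 + 0.128259 = 0.019755.
Q̄ = (S_0/π) × [bracket] = (2171/π) × 0.019755 = 13.652 W/m².
Daily total = Q̄ × 49.60 h × 3600 s/h = 13.652 × 49.60 × 3600 / 10⁶ = 2.438 MJ/m².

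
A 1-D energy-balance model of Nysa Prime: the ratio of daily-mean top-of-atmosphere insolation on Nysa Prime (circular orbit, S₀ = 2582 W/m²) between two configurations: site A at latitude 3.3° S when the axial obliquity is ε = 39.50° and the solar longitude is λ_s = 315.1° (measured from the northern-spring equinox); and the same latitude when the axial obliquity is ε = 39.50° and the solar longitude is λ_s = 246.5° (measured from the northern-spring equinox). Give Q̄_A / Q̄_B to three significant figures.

— Configuration A (φ=-3.3°):
Solar declination: sin δ = sin ε · sin λ_s = sin 39.50° × sin 315.1° = -0.44899, so δ = -26.679°.
cos H₀ = −tan(-3.3°) tan(-26.679°) = -0.0290, H₀ = 1.5998 rad.
Bracket: H₀ sin φ sin δ + cos φ cos δ sin H₀ = 1.5998×-0.05756×-0.44899 + 0.99834×0.89354×0.99958 = 0.041345 + 0.891682 = 0.933027.
Q̄ = (S₀/π) × [bracket] = (2582/π) × 0.933027 = 766.83 W/m².
— Configuration B (φ=-3.3°):
Solar declination: sin δ = sin ε · sin λ_s = sin 39.50° × sin 246.5° = -0.58332, so δ = -35.685°.
cos H₀ = −tan(-3.3°) tan(-35.685°) = -0.0414, H₀ = 1.6122 rad.
Bracket: H₀ sin φ sin δ + cos φ cos δ sin H₀ = 1.6122×-0.05756×-0.58332 + 0.99834×0.81224×0.99914 = 0.054131 + 0.810194 = 0.864325.
Q̄ = (S₀/π) × [bracket] = (2582/π) × 0.864325 = 710.37 W/m².
Ratio Q̄_A / Q̄_B = 766.83 / 710.37 = 1.079.

Q̄_A / Q̄_B ≈ 1.08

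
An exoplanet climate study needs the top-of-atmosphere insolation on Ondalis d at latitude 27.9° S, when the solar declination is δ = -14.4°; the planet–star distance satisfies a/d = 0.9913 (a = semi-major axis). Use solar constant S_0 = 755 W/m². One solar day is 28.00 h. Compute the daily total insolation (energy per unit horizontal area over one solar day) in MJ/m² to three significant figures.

cos h₀ = −tan(-27.9°) tan(-14.400°) = -0.1359, h₀ = 1.7072 rad.
Bracket: h₀ sin ϕ sin δ + cos ϕ cos δ sin h₀ = 1.7072×-0.46793×-0.24869 + 0.88377×0.96858×0.99072 = 0.198666 + 0.848058 = 1.046724.
Inverse-square distance factor (a/d)² = 0.9913² = 0.982676.
Q̄ = (S_0/π) × 0.982676 × [bracket] = (755/π) × 0.982676 × 1.046724 = 247.19 W/m².
Daily total = Q̄ × 28.00 h × 3600 s/h = 247.19 × 28.00 × 3600 / 10⁶ = 24.92 MJ/m².

24.9 MJ/m²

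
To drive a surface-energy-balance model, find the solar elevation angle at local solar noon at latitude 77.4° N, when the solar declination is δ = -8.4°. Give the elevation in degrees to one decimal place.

4.2°

At local noon the hour angle is zero, so the zenith angle equals |φ − δ| = |+77.4° − (-8.400°)| = 85.800°.
Elevation = 90° − 85.800° = 4.2°.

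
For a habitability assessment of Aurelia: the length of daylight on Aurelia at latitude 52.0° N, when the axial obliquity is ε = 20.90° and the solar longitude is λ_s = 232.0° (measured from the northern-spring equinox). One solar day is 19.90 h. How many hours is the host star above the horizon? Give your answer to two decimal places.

7.52 h

Solar declination: sin δ = sin ε · sin λ_s = sin 20.90° × sin 232.0° = -0.28111, so δ = -16.327°.
cos H₀ = −tan φ · tan δ = −tan(+52.0°) × tan(-16.327°) = 0.3749, so H₀ = 1.1865 rad = 67.98°.
Daylight = 2H₀/(2π) × 19.90 h = (1.1865/π) × 19.90 = 7.52 h.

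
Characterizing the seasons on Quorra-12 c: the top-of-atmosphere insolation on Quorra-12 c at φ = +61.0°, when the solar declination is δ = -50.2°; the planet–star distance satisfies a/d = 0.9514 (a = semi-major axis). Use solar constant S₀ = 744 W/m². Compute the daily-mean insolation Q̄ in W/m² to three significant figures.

cos H₀ = −tan(+61.0°) tan(-50.200°) = 2.1653 ≥ 1 ⇒ polar night, H₀ = 0 and Q̄ = 0.
Inverse-square distance factor (a/d)² = 0.9514² = 0.905162.

Q̄ ≈ 0.00 W/m²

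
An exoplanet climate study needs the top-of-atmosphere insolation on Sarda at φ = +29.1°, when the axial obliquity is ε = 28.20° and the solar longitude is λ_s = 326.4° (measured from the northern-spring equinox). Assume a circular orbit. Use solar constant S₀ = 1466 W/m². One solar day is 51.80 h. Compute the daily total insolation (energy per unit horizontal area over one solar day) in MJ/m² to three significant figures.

Solar declination: sin δ = sin ε · sin λ_s = sin 28.20° × sin 326.4° = -0.26151, so δ = -15.159°.
cos H₀ = −tan(+29.1°) tan(-15.159°) = 0.1508, H₀ = 1.4194 rad.
Bracket: H₀ sin φ sin δ + cos φ cos δ sin H₀ = 1.4194×0.48634×-0.26151 + 0.87377×0.96520×0.98856 = -0.180523 + 0.833715 = 0.653192.
Q̄ = (S₀/π) × [bracket] = (1466/π) × 0.653192 = 304.81 W/m².
Daily total = Q̄ × 51.80 h × 3600 s/h = 304.81 × 51.80 × 3600 / 10⁶ = 56.84 MJ/m².

56.8 MJ/m²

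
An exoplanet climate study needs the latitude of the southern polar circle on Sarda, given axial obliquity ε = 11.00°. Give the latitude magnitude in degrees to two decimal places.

79.00°

The polar circle is the lowest latitude that experiences at least one full rotation of continuous darkness at the northern-summer solstice; it lies at |ϕ| = 90° − ε = 90° − 11.00° = 79.00°.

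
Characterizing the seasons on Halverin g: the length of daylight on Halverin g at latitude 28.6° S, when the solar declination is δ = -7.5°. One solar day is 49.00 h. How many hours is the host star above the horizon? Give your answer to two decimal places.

cos h₀ = −tan ϕ · tan δ = −tan(-28.6°) × tan(-7.500°) = -0.0718, so h₀ = 1.6426 rad = 94.12°.
Daylight = 2h₀/(2π) × 49.00 h = (1.6426/π) × 49.00 = 25.62 h.

25.62 h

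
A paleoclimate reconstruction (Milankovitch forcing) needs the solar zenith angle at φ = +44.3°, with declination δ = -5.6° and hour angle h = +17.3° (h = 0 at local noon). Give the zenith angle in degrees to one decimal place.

cos θ_z = sin φ sin δ + cos φ cos δ cos h = -0.068153 + 0.680054 = 0.611901.
θ_z = arccos(0.611901) = 52.3°.

θ_z = 52.3°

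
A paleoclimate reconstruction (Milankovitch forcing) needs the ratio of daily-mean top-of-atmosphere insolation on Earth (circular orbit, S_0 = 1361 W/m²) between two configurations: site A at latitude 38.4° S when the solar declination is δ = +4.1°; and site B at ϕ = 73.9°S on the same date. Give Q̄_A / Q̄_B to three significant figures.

Q̄_A / Q̄_B ≈ 4.02

— Configuration A (ϕ=-38.4°):
cos h₀ = −tan(-38.4°) tan(+4.100°) = 0.0568, h₀ = 1.5140 rad.
Bracket: h₀ sin ϕ sin δ + cos ϕ cos δ sin h₀ = 1.5140×-0.62115×0.07150 + 0.78369×0.99744×0.99838 = -0.067240 + 0.780417 = 0.713177.
Q̄ = (S_0/π) × [bracket] = (1361/π) × 0.713177 = 308.96 W/m².
— Configuration B (ϕ=-73.9°):
cos h₀ = −tan(-73.9°) tan(+4.100°) = 0.2483, h₀ = 1.3198 rad.
Bracket: h₀ sin ϕ sin δ + cos ϕ cos δ sin h₀ = 1.3198×-0.96078×0.07150 + 0.27731×0.99744×0.96867 = -0.090665 + 0.267934 = 0.177269.
Q̄ = (S_0/π) × [bracket] = (1361/π) × 0.177269 = 76.796 W/m².
Ratio Q̄_A / Q̄_B = 308.96 / 76.796 = 4.023.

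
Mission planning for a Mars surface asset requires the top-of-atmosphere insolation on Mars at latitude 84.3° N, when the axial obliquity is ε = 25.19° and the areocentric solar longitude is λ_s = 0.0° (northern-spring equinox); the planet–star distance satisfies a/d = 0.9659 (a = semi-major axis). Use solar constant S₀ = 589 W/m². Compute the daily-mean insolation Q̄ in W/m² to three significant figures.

sin δ = sin 25.19° × sin 0.0° = 0.00000, so δ = +0.000°.
cos H₀ = −tan(+84.3°) tan(+0.000°) = -0.0000, H₀ = 1.5708 rad.
Bracket: H₀ sin φ sin δ + cos φ cos δ sin H₀ = 1.5708×0.99506×0.00000 + 0.09932×1.00000×1.00000 = 0.000000 + 0.099320 = 0.099320.
Inverse-square distance factor (a/d)² = 0.9659² = 0.932963.
Q̄ = (S₀/π) × 0.932963 × [bracket] = (589/π) × 0.932963 × 0.099320 = 17.37 W/m².

Q̄ ≈ 17.4 W/m²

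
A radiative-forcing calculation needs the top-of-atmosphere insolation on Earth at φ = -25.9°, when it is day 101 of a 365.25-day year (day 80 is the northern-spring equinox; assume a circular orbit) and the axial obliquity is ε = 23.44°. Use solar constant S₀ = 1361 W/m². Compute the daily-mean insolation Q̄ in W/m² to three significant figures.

Solar longitude: λ_s = 360° × (101 − 80)/365.25 = 20.698°.
sin δ = sin 23.44° × sin 20.698° = 0.14060, so δ = +8.082°.
cos H₀ = −tan(-25.9°) tan(+8.082°) = 0.0690, H₀ = 1.5018 rad.
Bracket: H₀ sin φ sin δ + cos φ cos δ sin H₀ = 1.5018×-0.43680×0.14060 + 0.89956×0.99007×0.99762 = -0.092232 + 0.888508 = 0.796276.
Q̄ = (S₀/π) × [bracket] = (1361/π) × 0.796276 = 345.0 W/m².

Q̄ ≈ 345 W/m²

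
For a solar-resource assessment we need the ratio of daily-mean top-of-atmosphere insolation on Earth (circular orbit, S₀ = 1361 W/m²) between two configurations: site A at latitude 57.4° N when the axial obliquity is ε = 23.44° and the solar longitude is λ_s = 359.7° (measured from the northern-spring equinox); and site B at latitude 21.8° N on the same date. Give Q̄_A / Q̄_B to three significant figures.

Q̄_A / Q̄_B ≈ 0.578

— Configuration A (φ=+57.4°):
Solar declination: sin δ = sin ε · sin λ_s = sin 23.44° × sin 359.7° = -0.00208, so δ = -0.119°.
cos H₀ = −tan(+57.4°) tan(-0.119°) = 0.0033, H₀ = 1.5675 rad.
Bracket: H₀ sin φ sin δ + cos φ cos δ sin H₀ = 1.5675×0.84245×-0.00208 + 0.53877×1.00000×0.99999 = -0.002747 + 0.538765 = 0.536018.
Q̄ = (S₀/π) × [bracket] = (1361/π) × 0.536018 = 232.21 W/m².
— Configuration B (φ=+21.8°):
cos H₀ = −tan(+21.8°) tan(-0.119°) = 0.0008, H₀ = 1.5700 rad.
Bracket: H₀ sin φ sin δ + cos φ cos δ sin H₀ = 1.5700×0.37137×-0.00208 + 0.92849×1.00000×1.00000 = -0.001213 + 0.928490 = 0.927277.
Q̄ = (S₀/π) × [bracket] = (1361/π) × 0.927277 = 401.71 W/m².
Ratio Q̄_A / Q̄_B = 232.21 / 401.71 = 0.5781.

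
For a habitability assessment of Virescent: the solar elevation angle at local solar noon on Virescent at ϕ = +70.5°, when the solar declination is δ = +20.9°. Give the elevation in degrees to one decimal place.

At local noon the hour angle is zero, so the zenith angle equals |ϕ − δ| = |+70.5° − (+20.900°)| = 49.600°.
Elevation = 90° − 49.600° = 40.4°.

40.4°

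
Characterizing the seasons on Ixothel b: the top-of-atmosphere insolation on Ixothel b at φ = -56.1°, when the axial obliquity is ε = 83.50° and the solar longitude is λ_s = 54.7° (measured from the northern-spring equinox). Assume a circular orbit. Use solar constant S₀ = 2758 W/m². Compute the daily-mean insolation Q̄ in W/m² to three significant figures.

Q̄ ≈ 0.00 W/m²

Solar declination: sin δ = sin ε · sin λ_s = sin 83.50° × sin 54.7° = 0.81089, so δ = +54.183°.
cos H₀ = −tan(-56.1°) tan(+54.183°) = 2.0621 ≥ 1 ⇒ polar night, H₀ = 0 and Q̄ = 0.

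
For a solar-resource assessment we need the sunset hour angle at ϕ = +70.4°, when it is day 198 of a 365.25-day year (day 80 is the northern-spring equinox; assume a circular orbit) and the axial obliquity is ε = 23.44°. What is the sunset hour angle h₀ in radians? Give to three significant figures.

Solar longitude: L_s = 360° × (198 − 80)/365.25 = 116.304°.
sin δ = sin 23.44° × sin 116.304° = 0.35660, so δ = +20.892°.
Sunrise equation: cos h₀ = −tan ϕ · tan δ = -1.0719 ≤ −1, so the Sun never sets (polar day) and h₀ = π.

h₀ = 3.14 rad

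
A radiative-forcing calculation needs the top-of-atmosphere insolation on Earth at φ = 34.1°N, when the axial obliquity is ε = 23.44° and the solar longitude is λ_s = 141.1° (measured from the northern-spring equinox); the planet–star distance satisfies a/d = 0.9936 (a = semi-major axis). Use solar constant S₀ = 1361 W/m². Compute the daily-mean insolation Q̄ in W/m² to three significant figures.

Solar declination: sin δ = sin ε · sin λ_s = sin 23.44° × sin 141.1° = 0.24980, so δ = +14.465°.
cos H₀ = −tan(+34.1°) tan(+14.465°) = -0.1747, H₀ = 1.7464 rad.
Bracket: H₀ sin φ sin δ + cos φ cos δ sin H₀ = 1.7464×0.56064×0.24980 + 0.82806×0.96830×0.98463 = 0.244580 + 0.789487 = 1.034067.
Inverse-square distance factor (a/d)² = 0.9936² = 0.987241.
Q̄ = (S₀/π) × 0.987241 × [bracket] = (1361/π) × 0.987241 × 1.034067 = 442.3 W/m².

Q̄ ≈ 442 W/m²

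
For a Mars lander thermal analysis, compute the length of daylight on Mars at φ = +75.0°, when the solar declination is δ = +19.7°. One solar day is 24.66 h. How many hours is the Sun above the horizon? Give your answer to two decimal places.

Sunrise equation: cos H₀ = −tan φ · tan δ = -1.3363 ≤ −1, so the Sun never sets (polar day) and H₀ = π.
Daylight = 2H₀/(2π) × 24.66 h = (3.1416/π) × 24.66 = 24.66 h.

24.66 h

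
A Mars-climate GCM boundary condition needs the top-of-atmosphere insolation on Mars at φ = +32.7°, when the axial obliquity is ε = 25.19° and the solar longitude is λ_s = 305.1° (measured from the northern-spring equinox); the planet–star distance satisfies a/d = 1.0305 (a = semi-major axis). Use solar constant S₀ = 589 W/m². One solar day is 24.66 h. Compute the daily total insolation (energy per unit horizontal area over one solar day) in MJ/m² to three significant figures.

Solar declination: sin δ = sin ε · sin λ_s = sin 25.19° × sin 305.1° = -0.34822, so δ = -20.379°.
cos H₀ = −tan(+32.7°) tan(-20.379°) = 0.2385, H₀ = 1.3300 rad.
Bracket: H₀ sin φ sin δ + cos φ cos δ sin H₀ = 1.3300×0.54024×-0.34822 + 0.84151×0.93741×0.97115 = -0.250203 + 0.766082 = 0.515879.
Inverse-square distance factor (a/d)² = 1.0305² = 1.061930.
Q̄ = (S₀/π) × 1.061930 × [bracket] = (589/π) × 1.061930 × 0.515879 = 102.71 W/m².
Daily total = Q̄ × 24.66 h × 3600 s/h = 102.71 × 24.66 × 3600 / 10⁶ = 9.118 MJ/m².

9.12 MJ/m²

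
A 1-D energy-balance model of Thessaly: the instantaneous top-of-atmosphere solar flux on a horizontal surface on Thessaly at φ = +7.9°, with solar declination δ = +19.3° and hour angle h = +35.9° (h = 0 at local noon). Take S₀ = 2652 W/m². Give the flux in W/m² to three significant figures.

cos θ_z = sin φ sin δ + cos φ cos δ cos h = 0.045427 + 0.757262 = 0.802689.
Flux = S₀ · cos θ_z = 2652 × 0.802689 = 2129 W/m².

2.13e+03 W/m²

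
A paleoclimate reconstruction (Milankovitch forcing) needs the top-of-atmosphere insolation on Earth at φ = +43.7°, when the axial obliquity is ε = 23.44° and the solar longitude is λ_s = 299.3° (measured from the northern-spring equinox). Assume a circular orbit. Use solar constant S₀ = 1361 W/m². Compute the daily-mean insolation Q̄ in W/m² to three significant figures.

Solar declination: sin δ = sin ε · sin λ_s = sin 23.44° × sin 299.3° = -0.34690, so δ = -20.298°.
cos H₀ = −tan(+43.7°) tan(-20.298°) = 0.3535, H₀ = 1.2095 rad.
Bracket: H₀ sin φ sin δ + cos φ cos δ sin H₀ = 1.2095×0.69088×-0.34690 + 0.72297×0.93790×0.93545 = -0.289876 + 0.634304 = 0.344428.
Q̄ = (S₀/π) × [bracket] = (1361/π) × 0.344428 = 149.2 W/m².

Q̄ ≈ 149 W/m²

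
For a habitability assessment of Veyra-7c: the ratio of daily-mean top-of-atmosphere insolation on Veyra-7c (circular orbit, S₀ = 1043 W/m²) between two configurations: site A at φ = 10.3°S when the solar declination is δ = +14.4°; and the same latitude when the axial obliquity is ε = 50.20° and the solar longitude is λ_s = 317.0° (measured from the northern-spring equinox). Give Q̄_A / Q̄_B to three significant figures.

Q̄_A / Q̄_B ≈ 0.893

— Configuration A (φ=-10.3°):
cos H₀ = −tan(-10.3°) tan(+14.400°) = 0.0467, H₀ = 1.5241 rad.
Bracket: H₀ sin φ sin δ + cos φ cos δ sin H₀ = 1.5241×-0.17880×0.24869 + 0.98389×0.96858×0.99891 = -0.067770 + 0.951937 = 0.884167.
Q̄ = (S₀/π) × [bracket] = (1043/π) × 0.884167 = 293.54 W/m².
— Configuration B (φ=-10.3°):
Solar declination: sin δ = sin ε · sin λ_s = sin 50.20° × sin 317.0° = -0.52397, so δ = -31.599°.
cos H₀ = −tan(-10.3°) tan(-31.599°) = -0.1118, H₀ = 1.6828 rad.
Bracket: H₀ sin φ sin δ + cos φ cos δ sin H₀ = 1.6828×-0.17880×-0.52397 + 0.98389×0.85174×0.99373 = 0.157655 + 0.832764 = 0.990419.
Q̄ = (S₀/π) × [bracket] = (1043/π) × 0.990419 = 328.82 W/m².
Ratio Q̄_A / Q̄_B = 293.54 / 328.82 = 0.8927.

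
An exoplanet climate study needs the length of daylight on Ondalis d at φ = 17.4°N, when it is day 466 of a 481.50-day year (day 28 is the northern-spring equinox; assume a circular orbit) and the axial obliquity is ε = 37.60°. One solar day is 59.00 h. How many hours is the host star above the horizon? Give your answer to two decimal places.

27.45 h

Solar longitude: λ_s = 360° × (466 − 28)/481.50 = 327.477°.
sin δ = sin 37.60° × sin 327.477° = -0.32804, so δ = -19.150°.
cos H₀ = −tan φ · tan δ = −tan(+17.4°) × tan(-19.150°) = 0.1088, so H₀ = 1.4618 rad = 83.75°.
Daylight = 2H₀/(2π) × 59.00 h = (1.4618/π) × 59.00 = 27.45 h.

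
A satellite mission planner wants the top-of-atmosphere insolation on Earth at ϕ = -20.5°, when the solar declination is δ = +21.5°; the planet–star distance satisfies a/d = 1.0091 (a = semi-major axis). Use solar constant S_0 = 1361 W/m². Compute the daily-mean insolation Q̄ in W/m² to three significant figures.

Q̄ ≈ 300 W/m²

cos h₀ = −tan(-20.5°) tan(+21.500°) = 0.1473, h₀ = 1.4230 rad.
Bracket: h₀ sin ϕ sin δ + cos ϕ cos δ sin h₀ = 1.4230×-0.35021×0.36650 + 0.93667×0.93042×0.98910 = -0.182645 + 0.861997 = 0.679352.
Inverse-square distance factor (a/d)² = 1.0091² = 1.018283.
Q̄ = (S_0/π) × 1.018283 × [bracket] = (1361/π) × 1.018283 × 0.679352 = 299.7 W/m².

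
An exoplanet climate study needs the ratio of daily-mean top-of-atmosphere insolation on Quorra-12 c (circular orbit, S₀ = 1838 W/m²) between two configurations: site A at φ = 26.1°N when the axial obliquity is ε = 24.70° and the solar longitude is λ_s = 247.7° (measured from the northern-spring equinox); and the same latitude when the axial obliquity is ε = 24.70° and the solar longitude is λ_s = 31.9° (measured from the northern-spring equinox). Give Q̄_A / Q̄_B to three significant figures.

— Configuration A (φ=+26.1°):
Solar declination: sin δ = sin ε · sin λ_s = sin 24.70° × sin 247.7° = -0.38661, so δ = -22.744°.
cos H₀ = −tan(+26.1°) tan(-22.744°) = 0.2054, H₀ = 1.3640 rad.
Bracket: H₀ sin φ sin δ + cos φ cos δ sin H₀ = 1.3640×0.43994×-0.38661 + 0.89803×0.92224×0.97868 = -0.231996 + 0.810542 = 0.578546.
Q̄ = (S₀/π) × [bracket] = (1838/π) × 0.578546 = 338.48 W/m².
— Configuration B (φ=+26.1°):
Solar declination: sin δ = sin ε · sin λ_s = sin 24.70° × sin 31.9° = 0.22082, so δ = +12.757°.
cos H₀ = −tan(+26.1°) tan(+12.757°) = -0.1109, H₀ = 1.6819 rad.
Bracket: H₀ sin φ sin δ + cos φ cos δ sin H₀ = 1.6819×0.43994×0.22082 + 0.89803×0.97532×0.99383 = 0.163392 + 0.870463 = 1.033855.
Q̄ = (S₀/π) × [bracket] = (1838/π) × 1.033855 = 604.86 W/m².
Ratio Q̄_A / Q̄_B = 338.48 / 604.86 = 0.5596.

Q̄_A / Q̄_B ≈ 0.560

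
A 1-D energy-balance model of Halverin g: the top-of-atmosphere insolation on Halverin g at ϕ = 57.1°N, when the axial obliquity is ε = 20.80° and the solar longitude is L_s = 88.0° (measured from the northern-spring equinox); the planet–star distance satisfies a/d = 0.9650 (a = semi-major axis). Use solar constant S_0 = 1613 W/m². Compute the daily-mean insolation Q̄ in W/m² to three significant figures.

Solar declination: sin δ = sin ε · sin L_s = sin 20.80° × sin 88.0° = 0.35489, so δ = +20.787°.
cos h₀ = −tan(+57.1°) tan(+20.787°) = -0.5868, h₀ = 2.1979 rad.
Bracket: h₀ sin ϕ sin δ + cos ϕ cos δ sin h₀ = 2.1979×0.83962×0.35489 + 0.54317×0.93491×0.80975 = 0.654914 + 0.411203 = 1.066117.
Inverse-square distance factor (a/d)² = 0.9650² = 0.931225.
Q̄ = (S_0/π) × 0.931225 × [bracket] = (1613/π) × 0.931225 × 1.066117 = 509.7 W/m².

Q̄ ≈ 510 W/m²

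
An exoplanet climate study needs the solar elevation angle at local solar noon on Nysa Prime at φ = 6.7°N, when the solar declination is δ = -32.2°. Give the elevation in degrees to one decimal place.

51.1°

At local noon the hour angle is zero, so the zenith angle equals |φ − δ| = |+6.7° − (-32.200°)| = 38.900°.
Elevation = 90° − 38.900° = 51.1°.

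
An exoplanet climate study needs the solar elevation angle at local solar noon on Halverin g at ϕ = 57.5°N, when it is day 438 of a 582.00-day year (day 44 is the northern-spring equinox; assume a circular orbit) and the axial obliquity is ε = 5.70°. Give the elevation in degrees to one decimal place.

27.4°

Solar longitude: L_s = 360° × (438 − 44)/582.00 = 243.711°.
sin δ = sin 5.70° × sin 243.711° = -0.08905, so δ = -5.109°.
At local noon the hour angle is zero, so the zenith angle equals |ϕ − δ| = |+57.5° − (-5.109°)| = 62.609°.
Elevation = 90° − 62.609° = 27.4°.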